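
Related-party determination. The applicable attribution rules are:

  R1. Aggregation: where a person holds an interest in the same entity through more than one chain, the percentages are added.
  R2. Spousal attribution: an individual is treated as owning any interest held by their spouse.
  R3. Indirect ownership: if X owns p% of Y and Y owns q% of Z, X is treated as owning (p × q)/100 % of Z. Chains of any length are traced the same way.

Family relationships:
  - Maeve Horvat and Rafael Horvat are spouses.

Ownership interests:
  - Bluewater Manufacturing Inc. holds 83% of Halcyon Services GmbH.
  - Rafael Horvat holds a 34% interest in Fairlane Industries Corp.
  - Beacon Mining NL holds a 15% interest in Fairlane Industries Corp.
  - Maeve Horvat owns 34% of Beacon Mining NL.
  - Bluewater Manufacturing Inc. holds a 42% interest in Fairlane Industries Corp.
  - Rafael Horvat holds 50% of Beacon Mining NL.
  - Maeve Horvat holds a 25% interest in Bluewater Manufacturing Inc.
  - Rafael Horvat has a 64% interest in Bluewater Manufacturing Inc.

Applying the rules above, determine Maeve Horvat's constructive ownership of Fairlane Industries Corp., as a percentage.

By spousal attribution (R2), Maeve Horvat is treated as also owning Rafael Horvat's interest in Beacon Mining NL, giving 34% + 50% = 84%.
By spousal attribution (R2), Maeve Horvat is treated as also owning Rafael Horvat's interest in Bluewater Manufacturing Inc, giving 25% + 64% = 89%.
By spousal attribution (R2), Maeve Horvat is treated as owning Rafael Horvat's 34% interest in Fairlane Industries Corp.
Chain via Beacon Mining NL (R3): 84% × 15% = 12.6% of Fairlane Industries Corp.
Chain via Bluewater Manufacturing Inc. (R3): 89% × 42% = 37.38% of Fairlane Industries Corp.
Direct interest in Fairlane Industries Corp: 34%.
Aggregating (R1): 12.6% + 37.38% + 34% = 83.98%.

83.98%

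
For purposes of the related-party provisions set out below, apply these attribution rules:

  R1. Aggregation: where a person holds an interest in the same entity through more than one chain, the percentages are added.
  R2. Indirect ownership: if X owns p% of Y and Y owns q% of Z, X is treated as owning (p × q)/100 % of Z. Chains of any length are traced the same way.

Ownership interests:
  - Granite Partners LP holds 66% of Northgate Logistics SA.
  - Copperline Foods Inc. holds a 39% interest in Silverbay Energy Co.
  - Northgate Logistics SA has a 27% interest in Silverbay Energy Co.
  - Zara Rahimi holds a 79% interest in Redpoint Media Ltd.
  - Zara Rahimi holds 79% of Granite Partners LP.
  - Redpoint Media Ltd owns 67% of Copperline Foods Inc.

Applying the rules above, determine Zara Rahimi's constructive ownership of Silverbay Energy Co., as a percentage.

34.7205%

Chain via Redpoint Media Ltd → Copperline Foods Inc. (R2): 79% × 67% × 39% = 20.6427% of Silverbay Energy Co.
Chain via Granite Partners LP → Northgate Logistics SA (R2): 79% × 66% × 27% = 14.0778% of Silverbay Energy Co.
Aggregating (R1): 20.6427% + 14.0778% = 34.7205%.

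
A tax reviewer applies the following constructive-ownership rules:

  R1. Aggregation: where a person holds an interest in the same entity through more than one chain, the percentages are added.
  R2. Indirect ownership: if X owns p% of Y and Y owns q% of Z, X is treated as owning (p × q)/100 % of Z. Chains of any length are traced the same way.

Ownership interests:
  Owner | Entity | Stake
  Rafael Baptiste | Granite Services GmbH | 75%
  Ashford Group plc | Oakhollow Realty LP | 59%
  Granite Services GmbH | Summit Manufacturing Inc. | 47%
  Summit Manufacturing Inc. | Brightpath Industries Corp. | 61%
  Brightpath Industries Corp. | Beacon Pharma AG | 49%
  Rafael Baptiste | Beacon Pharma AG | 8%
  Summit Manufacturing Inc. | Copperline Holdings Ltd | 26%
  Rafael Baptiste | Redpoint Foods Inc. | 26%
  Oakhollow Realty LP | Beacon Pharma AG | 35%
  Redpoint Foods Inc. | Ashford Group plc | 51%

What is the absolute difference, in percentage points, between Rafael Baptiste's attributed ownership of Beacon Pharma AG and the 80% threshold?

Chain via Redpoint Foods Inc. → Ashford Group plc → Oakhollow Realty LP (R2): 26% × 51% × 59% × 35% = 2.73819% of Beacon Pharma AG.
Chain via Granite Services GmbH → Summit Manufacturing Inc. → Brightpath Industries Corp. (R2): 75% × 47% × 61% × 49% = 10.536225% of Beacon Pharma AG.
Direct interest in Beacon Pharma AG: 8%.
Aggregating (R1): 2.73819% + 10.536225% + 8% = 21.274415%.
21.274415% falls short of the 80% threshold by 58.725585 percentage points.

58.725585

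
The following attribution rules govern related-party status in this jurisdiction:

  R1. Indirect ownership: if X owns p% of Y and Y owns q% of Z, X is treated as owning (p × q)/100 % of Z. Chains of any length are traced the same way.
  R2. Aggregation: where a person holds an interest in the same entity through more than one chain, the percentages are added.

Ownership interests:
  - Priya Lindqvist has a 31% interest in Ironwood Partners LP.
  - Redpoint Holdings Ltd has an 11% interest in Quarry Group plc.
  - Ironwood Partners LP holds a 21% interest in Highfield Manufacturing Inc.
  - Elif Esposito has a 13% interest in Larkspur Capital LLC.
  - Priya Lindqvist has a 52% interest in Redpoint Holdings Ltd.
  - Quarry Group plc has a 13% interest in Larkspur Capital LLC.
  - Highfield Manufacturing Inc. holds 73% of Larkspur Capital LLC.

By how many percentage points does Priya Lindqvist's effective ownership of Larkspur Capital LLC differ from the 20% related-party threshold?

Chain via Ironwood Partners LP → Highfield Manufacturing Inc. (R1): 31% × 21% × 73% = 4.7523% of Larkspur Capital LLC.
Chain via Redpoint Holdings Ltd → Quarry Group plc (R1): 52% × 11% × 13% = 0.7436% of Larkspur Capital LLC.
Aggregating (R2): 4.7523% + 0.7436% = 5.4959%.
5.4959% falls short of the 20% threshold by 14.5041 percentage points.

14.5041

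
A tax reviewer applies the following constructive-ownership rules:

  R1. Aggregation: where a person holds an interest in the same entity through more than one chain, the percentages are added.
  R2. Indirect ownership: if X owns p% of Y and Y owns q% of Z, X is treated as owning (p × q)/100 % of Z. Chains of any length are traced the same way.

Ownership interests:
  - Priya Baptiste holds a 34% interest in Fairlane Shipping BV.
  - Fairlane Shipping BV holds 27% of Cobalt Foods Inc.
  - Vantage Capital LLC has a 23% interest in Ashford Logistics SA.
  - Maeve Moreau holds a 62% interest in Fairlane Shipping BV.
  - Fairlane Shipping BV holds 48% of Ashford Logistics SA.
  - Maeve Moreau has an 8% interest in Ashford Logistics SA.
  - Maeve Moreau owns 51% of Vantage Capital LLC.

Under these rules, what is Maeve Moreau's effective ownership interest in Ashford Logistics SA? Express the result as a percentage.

Chain via Fairlane Shipping BV (R2): 62% × 48% = 29.76% of Ashford Logistics SA.
Chain via Vantage Capital LLC (R2): 51% × 23% = 11.73% of Ashford Logistics SA.
Direct interest in Ashford Logistics SA: 8%.
Aggregating (R1): 29.76% + 11.73% + 8% = 49.49%.

49.49%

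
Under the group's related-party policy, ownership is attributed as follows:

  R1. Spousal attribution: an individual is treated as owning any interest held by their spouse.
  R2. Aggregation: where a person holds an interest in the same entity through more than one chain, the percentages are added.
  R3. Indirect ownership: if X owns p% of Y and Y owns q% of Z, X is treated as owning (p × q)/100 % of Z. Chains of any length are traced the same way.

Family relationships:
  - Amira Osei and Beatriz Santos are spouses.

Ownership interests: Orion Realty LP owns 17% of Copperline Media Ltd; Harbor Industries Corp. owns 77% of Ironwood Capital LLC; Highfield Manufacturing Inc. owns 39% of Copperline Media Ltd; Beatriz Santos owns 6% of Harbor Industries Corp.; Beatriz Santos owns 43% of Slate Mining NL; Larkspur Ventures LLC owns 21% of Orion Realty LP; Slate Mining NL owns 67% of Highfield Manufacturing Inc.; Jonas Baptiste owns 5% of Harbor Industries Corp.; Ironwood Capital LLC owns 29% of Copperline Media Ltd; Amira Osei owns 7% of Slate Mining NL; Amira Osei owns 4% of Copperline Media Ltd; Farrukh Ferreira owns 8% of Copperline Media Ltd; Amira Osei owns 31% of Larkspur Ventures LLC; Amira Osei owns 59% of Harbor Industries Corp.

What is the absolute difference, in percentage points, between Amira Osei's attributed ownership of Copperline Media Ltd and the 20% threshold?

12.6862

By spousal attribution (R1), Amira Osei is treated as also owning Beatriz Santos's interest in Slate Mining NL, giving 7% + 43% = 50%.
By spousal attribution (R1), Amira Osei is treated as also owning Beatriz Santos's interest in Harbor Industries Corp, giving 59% + 6% = 65%.
Chain via Larkspur Ventures LLC → Orion Realty LP (R3): 31% × 21% × 17% = 1.1067% of Copperline Media Ltd.
Chain via Slate Mining NL → Highfield Manufacturing Inc. (R3): 50% × 67% × 39% = 13.065% of Copperline Media Ltd.
Chain via Harbor Industries Corp. → Ironwood Capital LLC (R3): 65% × 77% × 29% = 14.5145% of Copperline Media Ltd.
Direct interest in Copperline Media Ltd: 4%.
Aggregating (R2): 1.1067% + 13.065% + 14.5145% + 4% = 32.6862%.
32.6862% exceeds the 20% threshold by 12.6862 percentage points.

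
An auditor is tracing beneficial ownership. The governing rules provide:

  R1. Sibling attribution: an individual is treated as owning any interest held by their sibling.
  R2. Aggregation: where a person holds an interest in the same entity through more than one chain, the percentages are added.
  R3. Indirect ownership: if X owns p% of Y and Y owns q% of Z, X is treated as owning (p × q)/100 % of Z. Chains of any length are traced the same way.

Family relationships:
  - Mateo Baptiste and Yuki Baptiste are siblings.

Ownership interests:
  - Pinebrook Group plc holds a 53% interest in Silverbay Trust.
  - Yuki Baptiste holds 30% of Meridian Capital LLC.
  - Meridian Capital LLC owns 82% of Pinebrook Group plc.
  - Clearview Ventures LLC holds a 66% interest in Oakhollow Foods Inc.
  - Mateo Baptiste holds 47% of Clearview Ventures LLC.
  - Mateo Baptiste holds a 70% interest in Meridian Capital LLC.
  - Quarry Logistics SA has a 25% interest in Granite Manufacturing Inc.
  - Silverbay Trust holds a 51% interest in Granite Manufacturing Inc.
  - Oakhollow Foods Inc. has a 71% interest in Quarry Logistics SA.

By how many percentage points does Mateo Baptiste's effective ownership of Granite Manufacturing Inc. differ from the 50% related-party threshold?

By sibling attribution (R1), Mateo Baptiste is treated as also owning Yuki Baptiste's interest in Meridian Capital LLC, giving 70% + 30% = 100%.
Chain via Meridian Capital LLC → Pinebrook Group plc → Silverbay Trust (R3): 100% × 82% × 53% × 51% = 22.1646% of Granite Manufacturing Inc.
Chain via Clearview Ventures LLC → Oakhollow Foods Inc. → Quarry Logistics SA (R3): 47% × 66% × 71% × 25% = 5.50605% of Granite Manufacturing Inc.
Aggregating (R2): 22.1646% + 5.50605% = 27.67065%.
27.67065% falls short of the 50% threshold by 22.32935 percentage points.

22.32935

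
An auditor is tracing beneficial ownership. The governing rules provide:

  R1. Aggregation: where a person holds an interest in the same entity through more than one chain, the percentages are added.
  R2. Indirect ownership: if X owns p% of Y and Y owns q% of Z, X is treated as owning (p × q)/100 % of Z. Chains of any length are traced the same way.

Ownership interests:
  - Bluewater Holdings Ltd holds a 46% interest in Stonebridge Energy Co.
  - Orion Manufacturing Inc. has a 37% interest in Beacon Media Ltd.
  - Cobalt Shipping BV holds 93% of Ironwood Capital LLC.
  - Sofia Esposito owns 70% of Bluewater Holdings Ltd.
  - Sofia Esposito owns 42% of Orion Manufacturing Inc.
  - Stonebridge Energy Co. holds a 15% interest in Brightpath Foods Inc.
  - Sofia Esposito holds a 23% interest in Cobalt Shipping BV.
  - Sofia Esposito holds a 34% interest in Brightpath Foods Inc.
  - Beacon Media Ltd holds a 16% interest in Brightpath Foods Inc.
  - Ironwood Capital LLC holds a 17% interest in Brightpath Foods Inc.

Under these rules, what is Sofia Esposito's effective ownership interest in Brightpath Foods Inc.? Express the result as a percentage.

44.9527%

Chain via Bluewater Holdings Ltd → Stonebridge Energy Co. (R2): 70% × 46% × 15% = 4.83% of Brightpath Foods Inc.
Chain via Cobalt Shipping BV → Ironwood Capital LLC (R2): 23% × 93% × 17% = 3.6363% of Brightpath Foods Inc.
Chain via Orion Manufacturing Inc. → Beacon Media Ltd (R2): 42% × 37% × 16% = 2.4864% of Brightpath Foods Inc.
Direct interest in Brightpath Foods Inc: 34%.
Aggregating (R1): 4.83% + 3.6363% + 2.4864% + 34% = 44.9527%.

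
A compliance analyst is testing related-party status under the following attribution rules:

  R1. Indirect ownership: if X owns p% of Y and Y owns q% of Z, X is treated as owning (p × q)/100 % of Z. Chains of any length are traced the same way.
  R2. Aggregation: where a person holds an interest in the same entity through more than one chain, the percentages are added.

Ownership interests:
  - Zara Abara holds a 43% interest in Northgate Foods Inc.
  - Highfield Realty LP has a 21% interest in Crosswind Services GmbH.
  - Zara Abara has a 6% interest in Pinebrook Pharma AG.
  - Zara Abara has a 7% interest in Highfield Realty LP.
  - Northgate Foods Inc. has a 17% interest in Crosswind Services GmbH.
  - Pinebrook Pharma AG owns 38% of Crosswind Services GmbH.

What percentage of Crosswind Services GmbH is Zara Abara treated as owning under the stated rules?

11.06%

Chain via Pinebrook Pharma AG (R1): 6% × 38% = 2.28% of Crosswind Services GmbH.
Chain via Highfield Realty LP (R1): 7% × 21% = 1.47% of Crosswind Services GmbH.
Chain via Northgate Foods Inc. (R1): 43% × 17% = 7.31% of Crosswind Services GmbH.
Aggregating (R2): 2.28% + 1.47% + 7.31% = 11.06%.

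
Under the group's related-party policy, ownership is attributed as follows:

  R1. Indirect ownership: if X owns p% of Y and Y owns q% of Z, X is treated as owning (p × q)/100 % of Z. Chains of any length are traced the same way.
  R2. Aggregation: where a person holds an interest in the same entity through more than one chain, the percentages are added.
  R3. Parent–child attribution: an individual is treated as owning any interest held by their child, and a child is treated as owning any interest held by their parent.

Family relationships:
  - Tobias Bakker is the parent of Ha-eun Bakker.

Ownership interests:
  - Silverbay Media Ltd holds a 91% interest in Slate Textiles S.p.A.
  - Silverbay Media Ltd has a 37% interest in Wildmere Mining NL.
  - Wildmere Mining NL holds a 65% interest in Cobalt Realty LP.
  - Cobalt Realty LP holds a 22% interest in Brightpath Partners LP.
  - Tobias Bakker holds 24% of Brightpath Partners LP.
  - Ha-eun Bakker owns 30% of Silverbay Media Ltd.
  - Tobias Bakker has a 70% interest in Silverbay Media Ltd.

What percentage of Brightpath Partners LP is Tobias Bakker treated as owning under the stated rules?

29.291%

By parent–child attribution (R3), Tobias Bakker is treated as also owning Ha-eun Bakker's interest in Silverbay Media Ltd, giving 70% + 30% = 100%.
Chain via Silverbay Media Ltd → Wildmere Mining NL → Cobalt Realty LP (R1): 100% × 37% × 65% × 22% = 5.291% of Brightpath Partners LP.
Direct interest in Brightpath Partners LP: 24%.
Aggregating (R2): 5.291% + 24% = 29.291%.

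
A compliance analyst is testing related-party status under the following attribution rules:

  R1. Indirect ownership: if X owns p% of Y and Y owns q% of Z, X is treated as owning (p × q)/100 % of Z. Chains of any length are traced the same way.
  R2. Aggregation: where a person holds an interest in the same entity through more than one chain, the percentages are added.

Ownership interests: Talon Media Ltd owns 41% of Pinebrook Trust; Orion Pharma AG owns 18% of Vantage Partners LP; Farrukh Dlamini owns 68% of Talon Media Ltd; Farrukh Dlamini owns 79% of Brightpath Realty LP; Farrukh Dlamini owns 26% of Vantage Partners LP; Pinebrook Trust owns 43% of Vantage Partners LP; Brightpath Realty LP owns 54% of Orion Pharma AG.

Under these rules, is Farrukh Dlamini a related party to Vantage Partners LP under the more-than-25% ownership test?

Chain via Brightpath Realty LP → Orion Pharma AG (R1): 79% × 54% × 18% = 7.6788% of Vantage Partners LP.
Chain via Talon Media Ltd → Pinebrook Trust (R1): 68% × 41% × 43% = 11.9884% of Vantage Partners LP.
Direct interest in Vantage Partners LP: 26%.
Aggregating (R2): 7.6788% + 11.9884% + 26% = 45.6672%.
45.6672% exceeds the 25% threshold, so Farrukh is a related party to Vantage Partners LP.

Yes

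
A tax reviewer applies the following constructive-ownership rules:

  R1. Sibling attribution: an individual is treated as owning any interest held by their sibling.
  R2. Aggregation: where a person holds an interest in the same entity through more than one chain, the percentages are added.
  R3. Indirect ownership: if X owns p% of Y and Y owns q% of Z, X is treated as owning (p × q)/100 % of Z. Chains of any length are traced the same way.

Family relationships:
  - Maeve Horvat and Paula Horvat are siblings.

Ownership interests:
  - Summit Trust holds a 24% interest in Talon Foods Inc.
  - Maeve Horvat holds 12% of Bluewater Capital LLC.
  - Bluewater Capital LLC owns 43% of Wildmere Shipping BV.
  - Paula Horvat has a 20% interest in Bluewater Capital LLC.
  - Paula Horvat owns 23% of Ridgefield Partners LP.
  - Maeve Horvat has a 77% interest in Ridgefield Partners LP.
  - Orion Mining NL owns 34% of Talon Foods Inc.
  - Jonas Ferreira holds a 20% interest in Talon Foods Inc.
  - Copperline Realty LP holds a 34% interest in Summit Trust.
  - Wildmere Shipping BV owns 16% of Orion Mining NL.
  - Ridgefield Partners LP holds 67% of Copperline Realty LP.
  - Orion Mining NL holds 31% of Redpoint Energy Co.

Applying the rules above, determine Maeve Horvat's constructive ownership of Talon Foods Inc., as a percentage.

By sibling attribution (R1), Maeve Horvat is treated as also owning Paula Horvat's interest in Ridgefield Partners LP, giving 77% + 23% = 100%.
By sibling attribution (R1), Maeve Horvat is treated as also owning Paula Horvat's interest in Bluewater Capital LLC, giving 12% + 20% = 32%.
Chain via Ridgefield Partners LP → Copperline Realty LP → Summit Trust (R3): 100% × 67% × 34% × 24% = 5.4672% of Talon Foods Inc.
Chain via Bluewater Capital LLC → Wildmere Shipping BV → Orion Mining NL (R3): 32% × 43% × 16% × 34% = 0.748544% of Talon Foods Inc.
Aggregating (R2): 5.4672% + 0.748544% = 6.215744%.

6.215744%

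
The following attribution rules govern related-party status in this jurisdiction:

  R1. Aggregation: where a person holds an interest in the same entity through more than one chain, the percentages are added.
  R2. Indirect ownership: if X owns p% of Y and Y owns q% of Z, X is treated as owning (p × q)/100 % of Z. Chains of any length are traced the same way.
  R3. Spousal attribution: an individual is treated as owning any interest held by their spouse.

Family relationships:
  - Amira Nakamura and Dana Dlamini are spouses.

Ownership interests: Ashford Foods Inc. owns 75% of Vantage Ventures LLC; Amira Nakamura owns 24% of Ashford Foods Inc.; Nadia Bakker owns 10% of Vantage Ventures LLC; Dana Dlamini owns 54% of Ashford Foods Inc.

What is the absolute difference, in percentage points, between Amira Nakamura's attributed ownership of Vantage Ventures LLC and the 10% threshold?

By spousal attribution (R3), Amira Nakamura is treated as also owning Dana Dlamini's interest in Ashford Foods Inc, giving 24% + 54% = 78%.
Chain via Ashford Foods Inc. (R2): 78% × 75% = 58.5% of Vantage Ventures LLC.
58.5% exceeds the 10% threshold by 48.5 percentage points.

48.5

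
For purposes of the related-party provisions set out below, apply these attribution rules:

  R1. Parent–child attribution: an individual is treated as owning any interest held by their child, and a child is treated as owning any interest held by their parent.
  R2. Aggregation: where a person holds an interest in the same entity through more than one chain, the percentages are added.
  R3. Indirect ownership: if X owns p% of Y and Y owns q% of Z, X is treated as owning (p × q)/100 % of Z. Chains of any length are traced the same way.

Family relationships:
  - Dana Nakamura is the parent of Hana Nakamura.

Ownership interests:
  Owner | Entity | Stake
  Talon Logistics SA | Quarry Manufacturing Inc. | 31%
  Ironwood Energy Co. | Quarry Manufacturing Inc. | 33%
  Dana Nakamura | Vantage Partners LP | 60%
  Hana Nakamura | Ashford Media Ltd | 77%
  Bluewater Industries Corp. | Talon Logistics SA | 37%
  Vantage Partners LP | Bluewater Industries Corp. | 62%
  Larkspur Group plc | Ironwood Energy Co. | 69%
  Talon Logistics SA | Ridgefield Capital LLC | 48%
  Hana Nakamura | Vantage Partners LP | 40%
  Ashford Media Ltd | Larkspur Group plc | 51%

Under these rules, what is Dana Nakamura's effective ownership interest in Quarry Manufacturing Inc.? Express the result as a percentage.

16.053179%

By parent–child attribution (R1), Dana Nakamura is treated as also owning Hana Nakamura's interest in Vantage Partners LP, giving 60% + 40% = 100%.
By parent–child attribution (R1), Dana Nakamura is treated as owning Hana Nakamura's 77% interest in Ashford Media Ltd.
Chain via Vantage Partners LP → Bluewater Industries Corp. → Talon Logistics SA (R3): 100% × 62% × 37% × 31% = 7.1114% of Quarry Manufacturing Inc.
Chain via Ashford Media Ltd → Larkspur Group plc → Ironwood Energy Co. (R3): 77% × 51% × 69% × 33% = 8.941779% of Quarry Manufacturing Inc.
Aggregating (R2): 7.1114% + 8.941779% = 16.053179%.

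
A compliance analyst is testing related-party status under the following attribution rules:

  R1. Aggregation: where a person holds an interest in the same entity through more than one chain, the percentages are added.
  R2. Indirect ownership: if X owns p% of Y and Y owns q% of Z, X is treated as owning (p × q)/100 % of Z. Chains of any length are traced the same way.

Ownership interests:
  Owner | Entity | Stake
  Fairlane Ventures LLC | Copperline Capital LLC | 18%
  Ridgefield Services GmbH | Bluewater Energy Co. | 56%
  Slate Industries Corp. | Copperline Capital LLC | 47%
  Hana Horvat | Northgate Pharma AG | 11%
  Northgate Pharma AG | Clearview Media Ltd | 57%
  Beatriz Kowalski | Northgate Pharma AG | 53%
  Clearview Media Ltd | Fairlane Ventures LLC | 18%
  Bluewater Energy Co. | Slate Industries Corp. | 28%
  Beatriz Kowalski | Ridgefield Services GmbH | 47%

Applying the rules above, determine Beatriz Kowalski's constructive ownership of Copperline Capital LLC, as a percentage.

4.442516%

Chain via Ridgefield Services GmbH → Bluewater Energy Co. → Slate Industries Corp. (R2): 47% × 56% × 28% × 47% = 3.463712% of Copperline Capital LLC.
Chain via Northgate Pharma AG → Clearview Media Ltd → Fairlane Ventures LLC (R2): 53% × 57% × 18% × 18% = 0.978804% of Copperline Capital LLC.
Aggregating (R1): 3.463712% + 0.978804% = 4.442516%.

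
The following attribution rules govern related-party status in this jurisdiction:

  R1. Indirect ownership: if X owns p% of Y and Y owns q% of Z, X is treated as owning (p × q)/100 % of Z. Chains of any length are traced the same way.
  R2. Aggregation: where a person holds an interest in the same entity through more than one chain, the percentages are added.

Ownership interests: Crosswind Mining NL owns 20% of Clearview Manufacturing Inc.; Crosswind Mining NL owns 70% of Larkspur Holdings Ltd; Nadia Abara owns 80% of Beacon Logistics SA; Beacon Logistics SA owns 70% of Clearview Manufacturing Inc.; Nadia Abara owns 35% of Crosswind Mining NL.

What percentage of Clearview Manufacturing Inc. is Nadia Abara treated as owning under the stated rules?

63%

Chain via Crosswind Mining NL (R1): 35% × 20% = 7% of Clearview Manufacturing Inc.
Chain via Beacon Logistics SA (R1): 80% × 70% = 56% of Clearview Manufacturing Inc.
Aggregating (R2): 7% + 56% = 63%.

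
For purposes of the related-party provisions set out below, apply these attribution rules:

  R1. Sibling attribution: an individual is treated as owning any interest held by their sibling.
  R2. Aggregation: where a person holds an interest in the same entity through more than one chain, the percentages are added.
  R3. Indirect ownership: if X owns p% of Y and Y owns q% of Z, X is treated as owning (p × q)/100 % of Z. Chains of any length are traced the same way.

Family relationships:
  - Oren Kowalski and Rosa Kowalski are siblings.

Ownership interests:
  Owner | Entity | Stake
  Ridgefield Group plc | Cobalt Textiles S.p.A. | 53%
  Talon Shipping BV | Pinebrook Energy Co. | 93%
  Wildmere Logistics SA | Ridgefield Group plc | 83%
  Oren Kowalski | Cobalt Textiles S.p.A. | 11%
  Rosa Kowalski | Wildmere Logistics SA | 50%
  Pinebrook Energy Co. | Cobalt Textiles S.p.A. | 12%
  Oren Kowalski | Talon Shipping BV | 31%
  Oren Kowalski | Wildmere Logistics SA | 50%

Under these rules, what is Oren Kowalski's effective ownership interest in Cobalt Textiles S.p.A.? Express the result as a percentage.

By sibling attribution (R1), Oren Kowalski is treated as also owning Rosa Kowalski's interest in Wildmere Logistics SA, giving 50% + 50% = 100%.
Chain via Talon Shipping BV → Pinebrook Energy Co. (R3): 31% × 93% × 12% = 3.4596% of Cobalt Textiles S.p.A.
Chain via Wildmere Logistics SA → Ridgefield Group plc (R3): 100% × 83% × 53% = 43.99% of Cobalt Textiles S.p.A.
Direct interest in Cobalt Textiles S.p.A: 11%.
Aggregating (R2): 3.4596% + 43.99% + 11% = 58.4496%.

58.4496%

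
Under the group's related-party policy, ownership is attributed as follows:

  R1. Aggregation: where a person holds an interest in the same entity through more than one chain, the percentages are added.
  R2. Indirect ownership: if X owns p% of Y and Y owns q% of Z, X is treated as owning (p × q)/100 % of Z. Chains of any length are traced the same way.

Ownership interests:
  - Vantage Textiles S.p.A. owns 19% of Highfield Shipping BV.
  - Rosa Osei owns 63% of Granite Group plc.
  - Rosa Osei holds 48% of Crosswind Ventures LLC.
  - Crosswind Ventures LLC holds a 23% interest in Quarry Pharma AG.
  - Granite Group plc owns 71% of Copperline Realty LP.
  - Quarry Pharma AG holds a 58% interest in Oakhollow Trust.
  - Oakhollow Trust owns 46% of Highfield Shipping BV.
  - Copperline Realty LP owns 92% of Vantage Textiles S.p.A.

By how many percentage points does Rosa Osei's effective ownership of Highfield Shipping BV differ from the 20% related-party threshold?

Chain via Crosswind Ventures LLC → Quarry Pharma AG → Oakhollow Trust (R2): 48% × 23% × 58% × 46% = 2.945472% of Highfield Shipping BV.
Chain via Granite Group plc → Copperline Realty LP → Vantage Textiles S.p.A. (R2): 63% × 71% × 92% × 19% = 7.818804% of Highfield Shipping BV.
Aggregating (R1): 2.945472% + 7.818804% = 10.764276%.
10.764276% falls short of the 20% threshold by 9.235724 percentage points.

9.235724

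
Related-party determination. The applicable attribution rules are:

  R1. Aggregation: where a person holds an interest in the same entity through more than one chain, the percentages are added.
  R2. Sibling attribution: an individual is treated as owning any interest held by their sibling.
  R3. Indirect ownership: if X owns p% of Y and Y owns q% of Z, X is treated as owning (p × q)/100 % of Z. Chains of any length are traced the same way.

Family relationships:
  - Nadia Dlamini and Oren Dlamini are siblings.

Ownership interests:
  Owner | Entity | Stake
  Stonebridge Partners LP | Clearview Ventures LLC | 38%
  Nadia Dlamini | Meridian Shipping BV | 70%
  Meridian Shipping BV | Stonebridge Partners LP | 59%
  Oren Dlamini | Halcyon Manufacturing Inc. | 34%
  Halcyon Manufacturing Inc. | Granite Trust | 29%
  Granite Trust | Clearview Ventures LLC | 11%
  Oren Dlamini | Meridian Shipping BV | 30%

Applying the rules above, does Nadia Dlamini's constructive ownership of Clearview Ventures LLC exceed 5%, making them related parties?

Yes

By sibling attribution (R2), Nadia Dlamini is treated as also owning Oren Dlamini's interest in Meridian Shipping BV, giving 70% + 30% = 100%.
By sibling attribution (R2), Nadia Dlamini is treated as owning Oren Dlamini's 34% interest in Halcyon Manufacturing Inc.
Chain via Meridian Shipping BV → Stonebridge Partners LP (R3): 100% × 59% × 38% = 22.42% of Clearview Ventures LLC.
Chain via Halcyon Manufacturing Inc. → Granite Trust (R3): 34% × 29% × 11% = 1.0846% of Clearview Ventures LLC.
Aggregating (R1): 22.42% + 1.0846% = 23.5046%.
23.5046% exceeds the 5% threshold, so Nadia is a related party to Clearview Ventures LLC.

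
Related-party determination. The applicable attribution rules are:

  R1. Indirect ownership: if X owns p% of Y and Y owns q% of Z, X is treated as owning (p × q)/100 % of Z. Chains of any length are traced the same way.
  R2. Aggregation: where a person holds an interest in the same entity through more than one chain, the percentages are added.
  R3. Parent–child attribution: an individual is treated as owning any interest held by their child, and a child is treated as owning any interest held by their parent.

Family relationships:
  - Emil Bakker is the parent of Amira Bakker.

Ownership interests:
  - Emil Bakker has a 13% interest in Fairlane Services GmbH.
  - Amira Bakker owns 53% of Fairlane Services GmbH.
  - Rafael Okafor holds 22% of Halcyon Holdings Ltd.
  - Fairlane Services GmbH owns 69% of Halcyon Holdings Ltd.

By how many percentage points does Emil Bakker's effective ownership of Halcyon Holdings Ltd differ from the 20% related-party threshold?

By parent–child attribution (R3), Emil Bakker is treated as also owning Amira Bakker's interest in Fairlane Services GmbH, giving 13% + 53% = 66%.
Chain via Fairlane Services GmbH (R1): 66% × 69% = 45.54% of Halcyon Holdings Ltd.
45.54% exceeds the 20% threshold by 25.54 percentage points.

25.54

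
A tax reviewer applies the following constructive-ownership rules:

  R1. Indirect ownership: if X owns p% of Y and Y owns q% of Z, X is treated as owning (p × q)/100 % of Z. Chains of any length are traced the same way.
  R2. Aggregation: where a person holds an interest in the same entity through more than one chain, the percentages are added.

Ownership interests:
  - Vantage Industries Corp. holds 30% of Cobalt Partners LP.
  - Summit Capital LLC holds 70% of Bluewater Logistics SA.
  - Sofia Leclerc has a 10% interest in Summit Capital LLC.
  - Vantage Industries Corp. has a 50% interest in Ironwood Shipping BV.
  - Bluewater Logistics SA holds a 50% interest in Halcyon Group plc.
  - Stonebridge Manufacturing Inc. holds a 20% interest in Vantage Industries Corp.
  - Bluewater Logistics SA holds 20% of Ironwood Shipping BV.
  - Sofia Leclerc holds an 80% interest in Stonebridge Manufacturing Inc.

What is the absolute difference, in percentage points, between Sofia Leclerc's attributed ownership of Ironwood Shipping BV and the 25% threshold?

15.6

Chain via Stonebridge Manufacturing Inc. → Vantage Industries Corp. (R1): 80% × 20% × 50% = 8% of Ironwood Shipping BV.
Chain via Summit Capital LLC → Bluewater Logistics SA (R1): 10% × 70% × 20% = 1.4% of Ironwood Shipping BV.
Aggregating (R2): 8% + 1.4% = 9.4%.
9.4% falls short of the 25% threshold by 15.6 percentage points.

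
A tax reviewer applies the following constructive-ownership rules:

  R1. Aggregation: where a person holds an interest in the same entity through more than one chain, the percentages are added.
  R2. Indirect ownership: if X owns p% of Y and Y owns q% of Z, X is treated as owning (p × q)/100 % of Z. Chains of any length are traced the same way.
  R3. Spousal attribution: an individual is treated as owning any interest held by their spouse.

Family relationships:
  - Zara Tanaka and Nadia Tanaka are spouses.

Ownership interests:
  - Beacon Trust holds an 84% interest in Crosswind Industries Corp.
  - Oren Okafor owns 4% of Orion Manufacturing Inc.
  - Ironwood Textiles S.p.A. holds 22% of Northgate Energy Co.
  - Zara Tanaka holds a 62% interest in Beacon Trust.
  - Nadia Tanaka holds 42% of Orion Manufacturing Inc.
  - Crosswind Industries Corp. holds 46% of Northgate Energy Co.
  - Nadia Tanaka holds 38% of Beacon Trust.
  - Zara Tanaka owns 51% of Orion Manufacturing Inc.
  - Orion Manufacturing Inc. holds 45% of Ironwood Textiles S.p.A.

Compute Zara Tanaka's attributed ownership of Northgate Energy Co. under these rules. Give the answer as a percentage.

By spousal attribution (R3), Zara Tanaka is treated as also owning Nadia Tanaka's interest in Beacon Trust, giving 62% + 38% = 100%.
By spousal attribution (R3), Zara Tanaka is treated as also owning Nadia Tanaka's interest in Orion Manufacturing Inc, giving 51% + 42% = 93%.
Chain via Beacon Trust → Crosswind Industries Corp. (R2): 100% × 84% × 46% = 38.64% of Northgate Energy Co.
Chain via Orion Manufacturing Inc. → Ironwood Textiles S.p.A. (R2): 93% × 45% × 22% = 9.207% of Northgate Energy Co.
Aggregating (R1): 38.64% + 9.207% = 47.847%.

47.847%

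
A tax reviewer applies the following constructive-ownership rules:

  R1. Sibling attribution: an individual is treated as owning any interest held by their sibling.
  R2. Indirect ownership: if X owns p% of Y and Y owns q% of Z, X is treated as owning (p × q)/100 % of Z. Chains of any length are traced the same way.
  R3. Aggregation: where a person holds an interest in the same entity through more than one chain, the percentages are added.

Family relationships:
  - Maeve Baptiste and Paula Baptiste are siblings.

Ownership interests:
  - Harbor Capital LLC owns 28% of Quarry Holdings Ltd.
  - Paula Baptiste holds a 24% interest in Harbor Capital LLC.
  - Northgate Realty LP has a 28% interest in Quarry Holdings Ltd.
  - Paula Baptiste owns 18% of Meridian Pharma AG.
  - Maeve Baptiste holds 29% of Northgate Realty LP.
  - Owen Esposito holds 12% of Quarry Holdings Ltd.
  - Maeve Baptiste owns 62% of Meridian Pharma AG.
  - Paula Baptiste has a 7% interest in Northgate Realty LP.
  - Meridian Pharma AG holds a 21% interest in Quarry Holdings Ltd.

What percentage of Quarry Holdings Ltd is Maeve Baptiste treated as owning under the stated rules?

By sibling attribution (R1), Maeve Baptiste is treated as also owning Paula Baptiste's interest in Meridian Pharma AG, giving 62% + 18% = 80%.
By sibling attribution (R1), Maeve Baptiste is treated as also owning Paula Baptiste's interest in Northgate Realty LP, giving 29% + 7% = 36%.
By sibling attribution (R1), Maeve Baptiste is treated as owning Paula Baptiste's 24% interest in Harbor Capital LLC.
Chain via Meridian Pharma AG (R2): 80% × 21% = 16.8% of Quarry Holdings Ltd.
Chain via Northgate Realty LP (R2): 36% × 28% = 10.08% of Quarry Holdings Ltd.
Chain via Harbor Capital LLC (R2): 24% × 28% = 6.72% of Quarry Holdings Ltd.
Aggregating (R3): 16.8% + 10.08% + 6.72% = 33.6%.

33.6%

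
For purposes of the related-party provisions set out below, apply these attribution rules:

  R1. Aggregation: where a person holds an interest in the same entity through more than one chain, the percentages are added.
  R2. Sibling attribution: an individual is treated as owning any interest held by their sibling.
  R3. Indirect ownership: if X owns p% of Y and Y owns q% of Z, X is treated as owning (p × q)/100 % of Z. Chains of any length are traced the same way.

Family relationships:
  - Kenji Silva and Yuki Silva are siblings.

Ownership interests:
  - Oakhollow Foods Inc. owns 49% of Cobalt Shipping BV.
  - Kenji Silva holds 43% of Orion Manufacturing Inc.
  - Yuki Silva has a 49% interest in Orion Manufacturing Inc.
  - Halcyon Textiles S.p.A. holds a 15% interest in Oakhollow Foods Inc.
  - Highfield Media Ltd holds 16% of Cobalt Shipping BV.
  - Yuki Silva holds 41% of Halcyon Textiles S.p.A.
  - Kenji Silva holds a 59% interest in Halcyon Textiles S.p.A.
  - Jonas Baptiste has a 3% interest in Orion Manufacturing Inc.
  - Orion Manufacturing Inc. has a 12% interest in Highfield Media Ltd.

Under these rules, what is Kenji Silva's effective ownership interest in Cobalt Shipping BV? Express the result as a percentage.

9.1164%

By sibling attribution (R2), Kenji Silva is treated as also owning Yuki Silva's interest in Halcyon Textiles S.p.A, giving 59% + 41% = 100%.
By sibling attribution (R2), Kenji Silva is treated as also owning Yuki Silva's interest in Orion Manufacturing Inc, giving 43% + 49% = 92%.
Chain via Halcyon Textiles S.p.A. → Oakhollow Foods Inc. (R3): 100% × 15% × 49% = 7.35% of Cobalt Shipping BV.
Chain via Orion Manufacturing Inc. → Highfield Media Ltd (R3): 92% × 12% × 16% = 1.7664% of Cobalt Shipping BV.
Aggregating (R1): 7.35% + 1.7664% = 9.1164%.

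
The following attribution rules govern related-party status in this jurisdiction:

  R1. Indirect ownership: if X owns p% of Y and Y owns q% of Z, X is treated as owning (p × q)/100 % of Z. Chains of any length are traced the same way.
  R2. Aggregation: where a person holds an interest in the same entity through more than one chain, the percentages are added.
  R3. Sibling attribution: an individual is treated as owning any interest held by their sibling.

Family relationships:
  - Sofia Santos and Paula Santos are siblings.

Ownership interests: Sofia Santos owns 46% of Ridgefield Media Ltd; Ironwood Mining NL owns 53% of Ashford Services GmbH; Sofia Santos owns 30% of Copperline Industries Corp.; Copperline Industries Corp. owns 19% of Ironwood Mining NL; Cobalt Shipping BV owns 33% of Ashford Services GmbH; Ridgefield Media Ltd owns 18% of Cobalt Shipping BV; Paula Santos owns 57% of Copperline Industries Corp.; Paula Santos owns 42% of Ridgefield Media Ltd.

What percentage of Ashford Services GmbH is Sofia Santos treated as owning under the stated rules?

By sibling attribution (R3), Sofia Santos is treated as also owning Paula Santos's interest in Copperline Industries Corp, giving 30% + 57% = 87%.
By sibling attribution (R3), Sofia Santos is treated as also owning Paula Santos's interest in Ridgefield Media Ltd, giving 46% + 42% = 88%.
Chain via Copperline Industries Corp. → Ironwood Mining NL (R1): 87% × 19% × 53% = 8.7609% of Ashford Services GmbH.
Chain via Ridgefield Media Ltd → Cobalt Shipping BV (R1): 88% × 18% × 33% = 5.2272% of Ashford Services GmbH.
Aggregating (R2): 8.7609% + 5.2272% = 13.9881%.

13.9881%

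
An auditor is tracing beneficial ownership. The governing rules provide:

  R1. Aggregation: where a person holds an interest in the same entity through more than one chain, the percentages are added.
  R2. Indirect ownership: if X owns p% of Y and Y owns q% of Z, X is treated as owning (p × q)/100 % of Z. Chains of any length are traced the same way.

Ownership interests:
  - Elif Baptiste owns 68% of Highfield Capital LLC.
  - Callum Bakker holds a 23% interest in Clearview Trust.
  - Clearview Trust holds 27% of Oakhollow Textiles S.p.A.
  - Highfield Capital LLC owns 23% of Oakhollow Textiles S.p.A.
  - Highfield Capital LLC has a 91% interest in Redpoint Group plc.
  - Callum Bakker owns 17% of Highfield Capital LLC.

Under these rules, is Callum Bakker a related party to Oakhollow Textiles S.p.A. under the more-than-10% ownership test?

Yes

Chain via Clearview Trust (R2): 23% × 27% = 6.21% of Oakhollow Textiles S.p.A.
Chain via Highfield Capital LLC (R2): 17% × 23% = 3.91% of Oakhollow Textiles S.p.A.
Aggregating (R1): 6.21% + 3.91% = 10.12%.
10.12% exceeds the 10% threshold, so Callum is a related party to Oakhollow Textiles S.p.A.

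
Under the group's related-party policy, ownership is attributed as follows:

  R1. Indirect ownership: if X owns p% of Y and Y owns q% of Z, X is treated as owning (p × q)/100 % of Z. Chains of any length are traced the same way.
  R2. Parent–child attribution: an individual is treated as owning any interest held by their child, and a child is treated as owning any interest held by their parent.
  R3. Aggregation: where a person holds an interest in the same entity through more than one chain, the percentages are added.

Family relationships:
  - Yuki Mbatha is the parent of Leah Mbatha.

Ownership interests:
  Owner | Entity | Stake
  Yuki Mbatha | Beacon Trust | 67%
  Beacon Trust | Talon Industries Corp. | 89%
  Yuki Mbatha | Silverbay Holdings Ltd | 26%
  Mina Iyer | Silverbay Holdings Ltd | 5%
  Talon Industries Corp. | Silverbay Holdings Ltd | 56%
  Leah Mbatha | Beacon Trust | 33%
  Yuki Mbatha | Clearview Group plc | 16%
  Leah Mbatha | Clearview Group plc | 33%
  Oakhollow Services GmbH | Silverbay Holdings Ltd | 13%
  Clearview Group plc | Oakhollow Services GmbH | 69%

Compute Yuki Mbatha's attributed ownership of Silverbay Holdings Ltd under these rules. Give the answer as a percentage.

80.2353%

By parent–child attribution (R2), Yuki Mbatha is treated as also owning Leah Mbatha's interest in Clearview Group plc, giving 16% + 33% = 49%.
By parent–child attribution (R2), Yuki Mbatha is treated as also owning Leah Mbatha's interest in Beacon Trust, giving 67% + 33% = 100%.
Chain via Clearview Group plc → Oakhollow Services GmbH (R1): 49% × 69% × 13% = 4.3953% of Silverbay Holdings Ltd.
Chain via Beacon Trust → Talon Industries Corp. (R1): 100% × 89% × 56% = 49.84% of Silverbay Holdings Ltd.
Direct interest in Silverbay Holdings Ltd: 26%.
Aggregating (R3): 4.3953% + 49.84% + 26% = 80.2353%.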